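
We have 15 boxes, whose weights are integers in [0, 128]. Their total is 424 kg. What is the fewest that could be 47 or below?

If only k of them are at most 47, the other 15 − k are at least 48, so the total is at least (15 − k)·48 + k·0.
This is ≤ 424, so (15 − k)·48 + 0k ≤ 424, which gives k ≥ 7.
Exactly 7 works: 7 values at 0 and 8 at 48 total 384; raise one of the low values by 40 (still ≤ 47) to hit 424.

7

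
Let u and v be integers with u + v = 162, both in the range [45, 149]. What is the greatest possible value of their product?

6561

For a fixed sum, the product uv is largest when u and v are as close as possible.
Taking u = 81 and v = 81 (both in [45, 149]) gives uv = 6561.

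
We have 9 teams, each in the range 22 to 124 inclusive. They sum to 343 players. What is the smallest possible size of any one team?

To make one team as small as possible, make the other 8 as large as possible.
The other 8 can take up 8 × 124 = 992 ≥ 343 − 22, so one team can sit at its floor of 22.
Achievable: one at 22 and the other 8 totalling 321, which fits since 8 × 22 ≤ 321 ≤ 8 × 124.

22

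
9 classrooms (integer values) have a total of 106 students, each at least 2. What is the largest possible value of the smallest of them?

The average is 106/9 < 12, so some value is ≤ 11.
Taking 2 copies of 11 and 7 copies of 12 gives exactly 106, so 11 is attained.

11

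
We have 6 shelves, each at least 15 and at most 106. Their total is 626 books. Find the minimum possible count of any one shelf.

96

To make one shelf as small as possible, make the other 5 as large as possible.
The other 5 contribute at most 5 × 106 = 530, leaving at least 626 − 530 = 96.
Since 96 ≥ 15, this is achievable: one at 96 and 5 at 106.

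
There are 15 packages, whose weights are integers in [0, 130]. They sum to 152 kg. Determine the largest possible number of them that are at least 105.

1

If k of the values are ≥ 105, the total is ≥ 105k + 0(15 − k).
Setting 105k + 0(15 − k) ≤ 152 gives 105k ≤ 152, so k ≤ 1.
k = 1 is achieved by 1 value at 105 and 14 at 0, total 105; add 47 to one value (staying below 105) to reach 152.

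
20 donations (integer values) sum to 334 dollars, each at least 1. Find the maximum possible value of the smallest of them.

16

If every one of the 20 were at least 17, the total would be at least 20 × 17 = 340 > 334.
Achievable: 6 of them at 16 and 14 at 17 total 334.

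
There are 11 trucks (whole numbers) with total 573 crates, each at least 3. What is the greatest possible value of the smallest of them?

52

If every one of the 11 were at least 53, the total would be at least 11 × 53 = 583 > 573.
Equality holds with 10 values of 52 and 1 value of 53.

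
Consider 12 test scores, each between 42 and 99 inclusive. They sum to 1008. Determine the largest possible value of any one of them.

Maximizing one value means minimizing the remaining 11.
The other 11 contribute at least 11 × 42 = 462, leaving at most 1008 − 462 = 546.
But each score is capped at 99, so the maximum is 99.
Achievable: one at 99 and the other 11 totalling 909, which fits since 11 × 42 ≤ 909 ≤ 11 × 99.

99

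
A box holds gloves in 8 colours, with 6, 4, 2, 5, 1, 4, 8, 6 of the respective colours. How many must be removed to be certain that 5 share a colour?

28

In the worst case you take as many as possible of each colour without reaching 5: 4 + 4 + 2 + 4 + 1 + 4 + 4 + 4 = 27.
The next one must give 5 of some colour, so 27 + 1 = 28.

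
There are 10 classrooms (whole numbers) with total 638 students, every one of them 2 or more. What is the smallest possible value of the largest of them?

64

The 10 values sum to 638, so their maximum is at least ⌈638/10⌉ = 64.
Equality holds with 8 values of 64 and 2 values of 63.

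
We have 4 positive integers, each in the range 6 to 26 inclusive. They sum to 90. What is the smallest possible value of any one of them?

To make one integer as small as possible, make the other 3 as large as possible.
The other 3 contribute at most 3 × 26 = 78, leaving at least 90 − 78 = 12.
Since 12 ≥ 6, this is achievable: one at 12 and 3 at 26.

12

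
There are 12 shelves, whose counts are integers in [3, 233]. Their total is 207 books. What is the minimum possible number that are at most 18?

2

If only k of them are at most 18, the other 12 − k are at least 19, so the total is at least (12 − k)·19 + k·3.
This is ≤ 207, so (12 − k)·19 + 3k ≤ 207, which gives k ≥ 2.
Exactly 2 works: 2 values at 3 and 10 at 19 total 196; raise one of the low values by 11 (still ≤ 18) to hit 207.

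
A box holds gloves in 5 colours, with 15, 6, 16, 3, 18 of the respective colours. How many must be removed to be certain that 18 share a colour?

58

In the worst case you take as many as possible of each colour without reaching 18: 15 + 6 + 16 + 3 + 17 = 57.
The next one must give 18 of some colour, so 57 + 1 = 58.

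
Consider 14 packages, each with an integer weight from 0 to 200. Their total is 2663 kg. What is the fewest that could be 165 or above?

Each value short of 165 is at most 164, costing at least 200 − 164 = 36 against the maximum total of 2800.
We can afford to lose at most 2800 − 2663 = 137, so at most ⌊137/36⌋ = 3 fall short, and at least 11 are ≥ 165.
Exactly 11 works: 11 values at 200 and 3 at 164 total 2692; lower one of the high values by 29 (still ≥ 165) to hit 2663.

11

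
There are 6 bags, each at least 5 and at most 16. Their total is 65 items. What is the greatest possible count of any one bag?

16

Maximizing one value means minimizing the remaining 5.
The other 5 contribute at least 5 × 5 = 25, leaving at most 65 − 25 = 40.
But each bag is capped at 16, so the maximum is 16.
Achievable: one at 16 and the other 5 totalling 49, which fits since 5 × 5 ≤ 49 ≤ 5 × 16.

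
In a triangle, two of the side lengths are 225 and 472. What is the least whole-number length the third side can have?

The third side must exceed |225 − 472| = 247.
The smallest integer above 247 is 248.

248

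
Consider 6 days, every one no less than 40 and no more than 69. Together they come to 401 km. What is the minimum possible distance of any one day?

56

Minimizing one value means maximizing the remaining 5.
The other 5 contribute at most 5 × 69 = 345, leaving at least 401 − 345 = 56.
Since 56 ≥ 40, this is achievable: one at 56 and 5 at 69.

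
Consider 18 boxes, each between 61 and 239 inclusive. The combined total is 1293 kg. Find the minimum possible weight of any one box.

Minimizing one value means maximizing the remaining 17.
The other 17 can take up 17 × 239 = 4063 ≥ 1293 − 61, so one box can sit at its floor of 61.
Achievable: one at 61 and the other 17 totalling 1232, which fits since 17 × 61 ≤ 1232 ≤ 17 × 239.

61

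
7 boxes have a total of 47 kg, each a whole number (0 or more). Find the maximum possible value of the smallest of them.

The average is 47/7 < 7, so some value is ≤ 6.
Taking 2 copies of 6 and 5 copies of 7 gives exactly 47, so 6 is attained.

6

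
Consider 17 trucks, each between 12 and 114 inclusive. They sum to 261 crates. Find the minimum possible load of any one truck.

To make one truck as small as possible, make the other 16 as large as possible.
The other 16 can take up 16 × 114 = 1824 ≥ 261 − 12, so one truck can sit at its floor of 12.
Achievable: one at 12 and the other 16 totalling 249, which fits since 16 × 12 ≤ 249 ≤ 16 × 114.

12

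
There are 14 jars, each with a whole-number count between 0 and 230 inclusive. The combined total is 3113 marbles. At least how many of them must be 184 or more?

12

Suppose at most 14 − j of them reach 184; then j values are ≤ 183 and the rest ≤ 230.
The total is then ≤ 183·j + 230·(14 − j) = 3220 − 47j. For this to be ≥ 3113 we need j ≤ 2, so at least 14 − 2 = 12 must reach 184.
Exactly 12 works: 12 values at 230 and 2 at 183 total 3126; lower one of the high values by 13 (still ≥ 184) to hit 3113.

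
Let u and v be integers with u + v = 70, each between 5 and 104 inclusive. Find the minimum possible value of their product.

Since u + v is fixed, pushing one of them to its bound minimizes the product.
At the endpoint u = 5, v = 70 − 5 = 65, so uv = 5 × 65 = 325.

325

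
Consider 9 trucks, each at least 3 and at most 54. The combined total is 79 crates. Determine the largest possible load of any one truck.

To make one truck as large as possible, make the other 8 as small as possible.
The other 8 contribute at least 8 × 3 = 24, leaving at most 79 − 24 = 55.
But each truck is capped at 54, so the maximum is 54.
Achievable: one at 54 and the other 8 totalling 25, which fits since 8 × 3 ≤ 25 ≤ 8 × 54.

54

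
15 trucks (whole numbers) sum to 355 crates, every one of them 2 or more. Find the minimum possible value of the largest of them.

Some value must be at least ⌈355/15⌉ = 24, since 15 × 23 = 345 < 355.
Equality holds with 10 values of 24 and 5 values of 23.

24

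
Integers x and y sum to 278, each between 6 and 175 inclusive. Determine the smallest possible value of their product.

For a fixed sum, xy is smallest when x and y are as far apart as possible.
At the endpoint x = 103, y = 278 − 103 = 175, so xy = 103 × 175 = 18025.

18025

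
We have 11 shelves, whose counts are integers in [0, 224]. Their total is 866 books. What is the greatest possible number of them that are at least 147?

5

Suppose k of them are at least 147. Those contribute at least 147 each and the other 11 − k at least 0 each.
So the total is at least 147k + 0(11 − k) = 0 + 147k. This must be ≤ 866, giving k ≤ 5.
k = 5 is achieved by 5 values at 147 and 6 at 0, total 735; add 131 to one value (staying below 147) to reach 866.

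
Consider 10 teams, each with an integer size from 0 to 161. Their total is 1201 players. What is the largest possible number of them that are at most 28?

3

Each value at 28 or below falls at least 161 − 28 = 133 short of the ceiling 161.
The ceiling total is 10 × 161 = 1610, and we need 1201, so at most ⌊(1610 − 1201)/133⌋ = 3 can be that low.
k = 3 is achieved by 3 values at 28 and 7 at 161, total 1211; lower one of the 161's by 10 (still > 28) to reach 1201.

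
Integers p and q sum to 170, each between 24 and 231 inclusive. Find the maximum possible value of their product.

7225

pq = p(170 − p) is maximized when p is as near 170/2 as the bounds allow.
Taking p = 85 and q = 85 (both in [24, 231]) gives pq = 7225.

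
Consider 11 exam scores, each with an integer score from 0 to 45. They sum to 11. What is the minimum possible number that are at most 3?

9

If only k of them are at most 3, the other 11 − k are at least 4, so the total is at least (11 − k)·4 + k·0.
This is ≤ 11, so (11 − k)·4 + 0k ≤ 11, which gives k ≥ 9.
Exactly 9 works: 9 values at 0 and 2 at 4 total 8; raise one of the low values by 3 (still ≤ 3) to hit 11.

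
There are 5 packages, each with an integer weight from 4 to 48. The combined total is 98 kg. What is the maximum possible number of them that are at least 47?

If k of the values are ≥ 47, the total is ≥ 47k + 4(5 − k).
Setting 47k + 4(5 − k) ≤ 98 gives 43k ≤ 78, so k ≤ 1.
k = 1 is achieved by 1 value at 47 and 4 at 4, total 63; add 35 to one value (staying below 47) to reach 98.

1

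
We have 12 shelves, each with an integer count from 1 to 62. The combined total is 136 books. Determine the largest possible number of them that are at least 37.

3

Suppose k of them are at least 37. Those contribute at least 37 each and the other 12 − k at least 1 each.
So the total is at least 37k + 1(12 − k) = 12 + 36k. This must be ≤ 136, giving k ≤ 3.
k = 3 is achieved by 3 values at 37 and 9 at 1, total 120; add 16 to one value (staying below 37) to reach 136.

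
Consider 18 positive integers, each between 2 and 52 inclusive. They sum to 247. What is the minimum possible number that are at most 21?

8

Let j be the number exceeding 21. Then the total is ≥ 22·j + 2·(18 − j) = 36 + 20j.
So 20j ≤ 211 and j ≤ 10; hence at least 18 − 10 = 8 are ≤ 21.
Exactly 8 works: 8 values at 2 and 10 at 22 total 236; raise one of the low values by 11 (still ≤ 21) to hit 247.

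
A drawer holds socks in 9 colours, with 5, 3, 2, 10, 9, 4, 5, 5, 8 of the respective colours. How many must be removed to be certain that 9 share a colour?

In the worst case you take as many as possible of each colour without reaching 9: 5 + 3 + 2 + 8 + 8 + 4 + 5 + 5 + 8 = 48.
The next one must give 9 of some colour, so 48 + 1 = 49.

49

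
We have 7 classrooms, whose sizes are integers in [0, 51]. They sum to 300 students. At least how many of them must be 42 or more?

If only k of them are at least 42, the other 7 − k are at most 41, so the total is at most k·51 + (7 − k)·41.
This must reach 300, so k·51 + (7 − k)·41 ≥ 300, giving k ≥ 2.
Exactly 2 works: 2 values at 51 and 5 at 41 total 307; lower one of the high values by 7 (still ≥ 42) to hit 300.

2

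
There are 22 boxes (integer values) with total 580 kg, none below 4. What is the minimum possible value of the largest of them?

The 22 values sum to 580, so their maximum is at least ⌈580/22⌉ = 27.
Achievable: 8 of them at 27 and 14 at 26 total 580.

27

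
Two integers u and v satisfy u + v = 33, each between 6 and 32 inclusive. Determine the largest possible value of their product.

With u + v fixed, uv peaks when the two are closest together.
Taking u = 16 and v = 17 (both in [6, 32]) gives uv = 272.

272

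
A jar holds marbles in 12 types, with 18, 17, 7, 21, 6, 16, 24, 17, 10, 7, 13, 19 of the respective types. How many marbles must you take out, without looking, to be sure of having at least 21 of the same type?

171

In the worst case you take as many as possible of each type without reaching 21: 18 + 17 + 7 + 20 + 6 + 16 + 20 + 17 + 10 + 7 + 13 + 19 = 170.
The next one must give 21 of some type, so 170 + 1 = 171.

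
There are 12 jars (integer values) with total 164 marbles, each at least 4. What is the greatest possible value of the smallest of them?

The average is 164/12 < 14, so some value is ≤ 13.
Equality holds with 4 values of 13 and 8 values of 14.

13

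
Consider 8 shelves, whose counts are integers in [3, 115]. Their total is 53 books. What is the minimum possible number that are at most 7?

3

Each value above 7 is at least 8, contributing at least 8 − 3 = 5 above the floor 3.
The sum exceeds the floor total 24 by 29, so at most ⌊29/5⌋ = 5 exceed 7, and at least 3 are ≤ 7.
Exactly 3 works: 3 values at 3 and 5 at 8 total 49; raise one of the low values by 4 (still ≤ 7) to hit 53.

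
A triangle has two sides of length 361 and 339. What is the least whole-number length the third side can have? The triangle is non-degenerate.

23

The third side must exceed |361 − 339| = 22.
The smallest integer above 22 is 23.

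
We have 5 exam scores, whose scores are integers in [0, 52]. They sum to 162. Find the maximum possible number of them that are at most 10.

Suppose k of them are at most 10. Those contribute at most 10 each and the rest at most 52 each.
So the total is at most 10k + 52(5 − k) = 260 − 42k. This must still be ≥ 162, so k ≤ 2.
k = 2 is achieved by 2 values at 10 and 3 at 52, total 176; lower one of the 52's by 14 (still > 10) to reach 162.

2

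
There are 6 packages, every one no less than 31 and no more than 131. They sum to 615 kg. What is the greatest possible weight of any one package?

131

To make one package as large as possible, make the other 5 as small as possible.
The other 5 contribute at least 5 × 31 = 155, leaving at most 615 − 155 = 460.
But each package is capped at 131, so the maximum is 131.
Achievable: one at 131 and the other 5 totalling 484, which fits since 5 × 31 ≤ 484 ≤ 5 × 131.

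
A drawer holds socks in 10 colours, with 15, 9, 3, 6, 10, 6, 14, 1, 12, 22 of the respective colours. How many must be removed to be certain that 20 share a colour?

In the worst case you take as many as possible of each colour without reaching 20: 15 + 9 + 3 + 6 + 10 + 6 + 14 + 1 + 12 + 19 = 95.
The next one must give 20 of some colour, so 95 + 1 = 96.

96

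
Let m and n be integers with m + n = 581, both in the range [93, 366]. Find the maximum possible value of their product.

84390

With m + n fixed, mn peaks when the two are closest together.
Taking m = 290 and n = 291 (both in [93, 366]) gives mn = 84390.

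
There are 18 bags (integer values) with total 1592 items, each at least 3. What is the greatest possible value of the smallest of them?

The average is 1592/18 < 89, so some value is ≤ 88.
Equality holds with 10 values of 88 and 8 values of 89.

88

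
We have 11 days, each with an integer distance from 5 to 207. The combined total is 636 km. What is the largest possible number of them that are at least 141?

If k of the values are ≥ 141, the total is ≥ 141k + 5(11 − k).
Setting 141k + 5(11 − k) ≤ 636 gives 136k ≤ 581, so k ≤ 4.
k = 4 is achieved by 4 values at 141 and 7 at 5, total 599; add 37 to one value (staying below 141) to reach 636.

4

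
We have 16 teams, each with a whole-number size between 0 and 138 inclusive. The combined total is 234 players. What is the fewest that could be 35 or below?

10

If only k of them are at most 35, the other 16 − k are at least 36, so the total is at least (16 − k)·36 + k·0.
This is ≤ 234, so (16 − k)·36 + 0k ≤ 234, which gives k ≥ 10.
Exactly 10 works: 10 values at 0 and 6 at 36 total 216; raise one of the low values by 18 (still ≤ 35) to hit 234.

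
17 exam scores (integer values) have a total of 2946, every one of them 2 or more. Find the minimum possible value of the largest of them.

174

The average is 2946/17 > 173, so not all 17 can be 173 or less; the largest is ≥ 174.
Equality holds with 5 values of 174 and 12 values of 173.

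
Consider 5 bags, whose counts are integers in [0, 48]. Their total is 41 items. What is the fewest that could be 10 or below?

2

Each value above 10 is at least 11, contributing at least 11 − 0 = 11 above the floor 0.
The sum exceeds the floor total 0 by 41, so at most ⌊41/11⌋ = 3 exceed 10, and at least 2 are ≤ 10.
Exactly 2 works: 2 values at 0 and 3 at 11 total 33; raise one of the low values by 8 (still ≤ 10) to hit 41.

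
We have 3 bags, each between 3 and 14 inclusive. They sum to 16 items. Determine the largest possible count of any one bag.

Maximizing one value means minimizing the remaining 2.
The other 2 contribute at least 2 × 3 = 6, leaving at most 16 − 6 = 10.
Since 10 ≤ 14, this is achievable: one at 10 and 2 at 3.

10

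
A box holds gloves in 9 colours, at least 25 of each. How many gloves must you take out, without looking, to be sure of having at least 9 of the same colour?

73

In the worst case you draw 8 of each of the 9 colours: 9 × 8 = 72.
One more forces 9 of some colour, so 72 + 1 = 73.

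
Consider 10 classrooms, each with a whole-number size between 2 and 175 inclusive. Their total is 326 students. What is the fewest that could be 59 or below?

If only k of them are at most 59, the other 10 − k are at least 60, so the total is at least (10 − k)·60 + k·2.
This is ≤ 326, so (10 − k)·60 + 2k ≤ 326, which gives k ≥ 5.
Exactly 5 works: 5 values at 2 and 5 at 60 total 310; raise one of the low values by 16 (still ≤ 59) to hit 326.

5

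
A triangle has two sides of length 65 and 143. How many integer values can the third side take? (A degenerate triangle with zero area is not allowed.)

The triangle inequality gives |65 − 143| < c < 65 + 143, i.e. 78 < c < 208.
So c can be any integer from 79 to 207: 129 values.

129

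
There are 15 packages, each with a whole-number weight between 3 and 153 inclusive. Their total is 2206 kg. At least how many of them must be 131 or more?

12

Suppose at most 15 − j of them reach 131; then j values are ≤ 130 and the rest ≤ 153.
The total is then ≤ 130·j + 153·(15 − j) = 2295 − 23j. For this to be ≥ 2206 we need j ≤ 3, so at least 15 − 3 = 12 must reach 131.
Exactly 12 works: 12 values at 153 and 3 at 130 total 2226; lower one of the high values by 20 (still ≥ 131) to hit 2206.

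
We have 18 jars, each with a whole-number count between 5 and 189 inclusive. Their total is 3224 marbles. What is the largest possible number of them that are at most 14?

1

Each value at 14 or below falls at least 189 − 14 = 175 short of the ceiling 189.
The ceiling total is 18 × 189 = 3402, and we need 3224, so at most ⌊(3402 − 3224)/175⌋ = 1 can be that low.
k = 1 is achieved by 1 value at 14 and 17 at 189, total 3227; lower one of the 189's by 3 (still > 14) to reach 3224.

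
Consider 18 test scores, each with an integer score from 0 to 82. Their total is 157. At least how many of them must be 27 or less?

Each value above 27 is at least 28, contributing at least 28 − 0 = 28 above the floor 0.
The sum exceeds the floor total 0 by 157, so at most ⌊157/28⌋ = 5 exceed 27, and at least 13 are ≤ 27.
Exactly 13 works: 13 values at 0 and 5 at 28 total 140; raise one of the low values by 17 (still ≤ 27) to hit 157.

13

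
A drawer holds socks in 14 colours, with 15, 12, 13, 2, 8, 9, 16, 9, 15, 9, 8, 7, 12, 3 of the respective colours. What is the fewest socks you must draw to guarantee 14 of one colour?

132

In the worst case you take as many as possible of each colour without reaching 14: 13 + 12 + 13 + 2 + 8 + 9 + 13 + 9 + 13 + 9 + 8 + 7 + 12 + 3 = 131.
The next one must give 14 of some colour, so 131 + 1 = 132.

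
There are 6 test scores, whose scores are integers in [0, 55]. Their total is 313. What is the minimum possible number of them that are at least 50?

4

If only k of them are at least 50, the other 6 − k are at most 49, so the total is at most k·55 + (6 − k)·49.
This must reach 313, so k·55 + (6 − k)·49 ≥ 313, giving k ≥ 4.
Exactly 4 works: 4 values at 55 and 2 at 49 total 318; lower one of the high values by 5 (still ≥ 50) to hit 313.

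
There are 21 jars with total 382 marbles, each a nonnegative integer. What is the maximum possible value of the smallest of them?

The 21 values sum to 382, so their minimum is at most ⌊382/21⌋ = 18.
Equality holds with 17 values of 18 and 4 values of 19.

18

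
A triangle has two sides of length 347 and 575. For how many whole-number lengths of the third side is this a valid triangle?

693

The triangle inequality gives |347 − 575| < c < 347 + 575, i.e. 228 < c < 922.
So c can be any integer from 229 to 921: 693 values.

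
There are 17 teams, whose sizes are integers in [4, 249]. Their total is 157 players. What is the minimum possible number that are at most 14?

If only k of them are at most 14, the other 17 − k are at least 15, so the total is at least (17 − k)·15 + k·4.
This is ≤ 157, so (17 − k)·15 + 4k ≤ 157, which gives k ≥ 9.
Exactly 9 works: 9 values at 4 and 8 at 15 total 156; raise one of the low values by 1 (still ≤ 14) to hit 157.

9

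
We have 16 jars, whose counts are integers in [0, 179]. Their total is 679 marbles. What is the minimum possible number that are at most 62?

If only k of them are at most 62, the other 16 − k are at least 63, so the total is at least (16 − k)·63 + k·0.
This is ≤ 679, so (16 − k)·63 + 0k ≤ 679, which gives k ≥ 6.
Exactly 6 works: 6 values at 0 and 10 at 63 total 630; raise one of the low values by 49 (still ≤ 62) to hit 679.

6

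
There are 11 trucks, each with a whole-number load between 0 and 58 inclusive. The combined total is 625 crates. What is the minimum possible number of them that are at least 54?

9

Suppose at most 11 − j of them reach 54; then j values are ≤ 53 and the rest ≤ 58.
The total is then ≤ 53·j + 58·(11 − j) = 638 − 5j. For this to be ≥ 625 we need j ≤ 2, so at least 11 − 2 = 9 must reach 54.
Exactly 9 works: 9 values at 58 and 2 at 53 total 628; lower one of the high values by 3 (still ≥ 54) to hit 625.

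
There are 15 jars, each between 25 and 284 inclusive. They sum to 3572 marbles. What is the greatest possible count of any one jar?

Maximizing one value means minimizing the remaining 14.
The other 14 contribute at least 14 × 25 = 350, leaving at most 3572 − 350 = 3222.
But each jar is capped at 284, so the maximum is 284.
Achievable: one at 284 and the other 14 totalling 3288, which fits since 14 × 25 ≤ 3288 ≤ 14 × 284.

284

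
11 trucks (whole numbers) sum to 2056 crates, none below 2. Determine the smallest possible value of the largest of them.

Some value must be at least ⌈2056/11⌉ = 187, since 11 × 186 = 2046 < 2056.
Achievable: 10 of them at 187 and 1 at 186 total 2056.

187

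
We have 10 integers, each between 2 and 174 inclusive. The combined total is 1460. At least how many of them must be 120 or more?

If only k of them are at least 120, the other 10 − k are at most 119, so the total is at most k·174 + (10 − k)·119.
This must reach 1460, so k·174 + (10 − k)·119 ≥ 1460, giving k ≥ 5.
Exactly 5 works: 5 values at 174 and 5 at 119 total 1465; lower one of the high values by 5 (still ≥ 120) to hit 1460.

5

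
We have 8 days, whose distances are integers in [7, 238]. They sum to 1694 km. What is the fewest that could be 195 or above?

Suppose at most 8 − j of them reach 195; then j values are ≤ 194 and the rest ≤ 238.
The total is then ≤ 194·j + 238·(8 − j) = 1904 − 44j. For this to be ≥ 1694 we need j ≤ 4, so at least 8 − 4 = 4 must reach 195.
Exactly 4 works: 4 values at 238 and 4 at 194 total 1728; lower one of the high values by 34 (still ≥ 195) to hit 1694.

4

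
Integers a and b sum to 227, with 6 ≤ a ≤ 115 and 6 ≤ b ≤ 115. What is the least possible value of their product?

Since a + b is fixed, pushing one of them to its bound minimizes the product.
At the endpoint a = 112, b = 227 − 112 = 115, so ab = 112 × 115 = 12880.

12880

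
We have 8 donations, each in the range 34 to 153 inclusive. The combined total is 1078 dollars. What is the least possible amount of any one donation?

34

Minimizing one value means maximizing the remaining 7.
The other 7 can take up 7 × 153 = 1071 ≥ 1078 − 34, so one donation can sit at its floor of 34.
Achievable: one at 34 and the other 7 totalling 1044, which fits since 7 × 34 ≤ 1044 ≤ 7 × 153.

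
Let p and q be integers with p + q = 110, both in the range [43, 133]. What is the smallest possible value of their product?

For a fixed sum, pq is smallest when p and q are as far apart as possible.
At the endpoint p = 43, q = 110 − 43 = 67, so pq = 43 × 67 = 2881.

2881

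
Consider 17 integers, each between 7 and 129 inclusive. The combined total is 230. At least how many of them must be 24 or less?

If only k of them are at most 24, the other 17 − k are at least 25, so the total is at least (17 − k)·25 + k·7.
This is ≤ 230, so (17 − k)·25 + 7k ≤ 230, which gives k ≥ 11.
Exactly 11 works: 11 values at 7 and 6 at 25 total 227; raise one of the low values by 3 (still ≤ 24) to hit 230.

11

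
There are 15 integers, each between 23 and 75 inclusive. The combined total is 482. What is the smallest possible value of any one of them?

Minimizing one value means maximizing the remaining 14.
The other 14 can take up 14 × 75 = 1050 ≥ 482 − 23, so one integer can sit at its floor of 23.
Achievable: one at 23 and the other 14 totalling 459, which fits since 14 × 23 ≤ 459 ≤ 14 × 75.

23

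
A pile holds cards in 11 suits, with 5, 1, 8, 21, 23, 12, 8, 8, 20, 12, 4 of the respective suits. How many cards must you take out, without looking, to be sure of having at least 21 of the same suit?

119

In the worst case you take as many as possible of each suit without reaching 21: 5 + 1 + 8 + 20 + 20 + 12 + 8 + 8 + 20 + 12 + 4 = 118.
The next one must give 21 of some suit, so 118 + 1 = 119.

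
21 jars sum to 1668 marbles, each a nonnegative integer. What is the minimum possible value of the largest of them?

The average is 1668/21 > 79, so not all 21 can be 79 or less; the largest is ≥ 80.
Taking 12 copies of 79 and 9 copies of 80 gives exactly 1668, so 80 is attained.

80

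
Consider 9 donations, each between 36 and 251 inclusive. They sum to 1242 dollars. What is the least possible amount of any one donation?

36

Minimizing one value means maximizing the remaining 8.
The other 8 can take up 8 × 251 = 2008 ≥ 1242 − 36, so one donation can sit at its floor of 36.
Achievable: one at 36 and the other 8 totalling 1206, which fits since 8 × 36 ≤ 1206 ≤ 8 × 251.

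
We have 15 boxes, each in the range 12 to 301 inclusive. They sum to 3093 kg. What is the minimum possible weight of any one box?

12

To make one box as small as possible, make the other 14 as large as possible.
The other 14 can take up 14 × 301 = 4214 ≥ 3093 − 12, so one box can sit at its floor of 12.
Achievable: one at 12 and the other 14 totalling 3081, which fits since 14 × 12 ≤ 3081 ≤ 14 × 301.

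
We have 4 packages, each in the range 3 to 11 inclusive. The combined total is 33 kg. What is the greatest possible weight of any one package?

To make one package as large as possible, make the other 3 as small as possible.
The other 3 contribute at least 3 × 3 = 9, leaving at most 33 − 9 = 24.
But each package is capped at 11, so the maximum is 11.
Achievable: one at 11 and the other 3 totalling 22, which fits since 3 × 3 ≤ 22 ≤ 3 × 11.

11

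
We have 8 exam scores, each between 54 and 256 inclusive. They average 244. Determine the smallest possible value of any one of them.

160

To make one score as small as possible, make the other 7 as large as possible.
The total is 8 × 244 = 1952.
The other 7 contribute at most 7 × 256 = 1792, leaving at least 1952 − 1792 = 160.
Since 160 ≥ 54, this is achievable: one at 160 and 7 at 256.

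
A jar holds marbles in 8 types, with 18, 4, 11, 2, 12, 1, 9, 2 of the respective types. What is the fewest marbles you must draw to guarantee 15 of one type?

56

In the worst case you take as many as possible of each type without reaching 15: 14 + 4 + 11 + 2 + 12 + 1 + 9 + 2 = 55.
The next one must give 15 of some type, so 55 + 1 = 56.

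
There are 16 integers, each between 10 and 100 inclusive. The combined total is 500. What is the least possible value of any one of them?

10

To make one integer as small as possible, make the other 15 as large as possible.
The other 15 can take up 15 × 100 = 1500 ≥ 500 − 10, so one integer can sit at its floor of 10.
Achievable: one at 10 and the other 15 totalling 490, which fits since 15 × 10 ≤ 490 ≤ 15 × 100.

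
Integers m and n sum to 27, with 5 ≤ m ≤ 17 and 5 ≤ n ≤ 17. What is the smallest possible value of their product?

Since m + n is fixed, pushing one of them to its bound minimizes the product.
At the endpoint m = 10, n = 27 − 10 = 17, so mn = 10 × 17 = 170.

170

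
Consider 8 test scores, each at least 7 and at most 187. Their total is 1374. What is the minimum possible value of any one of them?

65

To make one score as small as possible, make the other 7 as large as possible.
The other 7 contribute at most 7 × 187 = 1309, leaving at least 1374 − 1309 = 65.
Since 65 ≥ 7, this is achievable: one at 65 and 7 at 187.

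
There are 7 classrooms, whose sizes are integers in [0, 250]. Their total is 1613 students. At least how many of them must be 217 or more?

3

Each value short of 217 is at most 216, costing at least 250 − 216 = 34 against the maximum total of 1750.
We can afford to lose at most 1750 − 1613 = 137, so at most ⌊137/34⌋ = 4 fall short, and at least 3 are ≥ 217.
Exactly 3 works: 3 values at 250 and 4 at 216 total 1614; lower one of the high values by 1 (still ≥ 217) to hit 1613.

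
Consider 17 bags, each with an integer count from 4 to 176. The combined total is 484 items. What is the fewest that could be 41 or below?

If only k of them are at most 41, the other 17 − k are at least 42, so the total is at least (17 − k)·42 + k·4.
This is ≤ 484, so (17 − k)·42 + 4k ≤ 484, which gives k ≥ 7.
Exactly 7 works: 7 values at 4 and 10 at 42 total 448; raise one of the low values by 36 (still ≤ 41) to hit 484.

7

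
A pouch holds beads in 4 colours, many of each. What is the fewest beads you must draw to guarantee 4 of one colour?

13

You could draw 3 of every colour without reaching 4 of any — 12 in all.
One more forces 4 of some colour, so 12 + 1 = 13.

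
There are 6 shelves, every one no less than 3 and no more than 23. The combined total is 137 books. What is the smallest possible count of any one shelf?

To make one shelf as small as possible, make the other 5 as large as possible.
The other 5 contribute at most 5 × 23 = 115, leaving at least 137 − 115 = 22.
Since 22 ≥ 3, this is achievable: one at 22 and 5 at 23.

22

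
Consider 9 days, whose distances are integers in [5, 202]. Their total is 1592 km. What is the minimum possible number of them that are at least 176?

Suppose at most 9 − j of them reach 176; then j values are ≤ 175 and the rest ≤ 202.
The total is then ≤ 175·j + 202·(9 − j) = 1818 − 27j. For this to be ≥ 1592 we need j ≤ 8, so at least 9 − 8 = 1 must reach 176.
Exactly 1 works: 1 value at 202 and 8 at 175 total 1602; lower one of the high values by 10 (still ≥ 176) to hit 1592.

1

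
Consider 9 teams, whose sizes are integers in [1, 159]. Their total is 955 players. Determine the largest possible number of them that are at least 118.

Suppose k of them are at least 118. Those contribute at least 118 each and the other 9 − k at least 1 each.
So the total is at least 118k + 1(9 − k) = 9 + 117k. This must be ≤ 955, giving k ≤ 8.
k = 8 is achieved by 8 values at 118 and 1 at 1, total 945; add 10 to one value (staying below 118) to reach 955.

8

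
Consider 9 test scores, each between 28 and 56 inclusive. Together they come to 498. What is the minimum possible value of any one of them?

50

Minimizing one value means maximizing the remaining 8.
The other 8 contribute at most 8 × 56 = 448, leaving at least 498 − 448 = 50.
Since 50 ≥ 28, this is achievable: one at 50 and 8 at 56.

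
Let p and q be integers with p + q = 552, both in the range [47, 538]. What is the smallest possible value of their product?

pq = p(552 − p) is concave in p, so over [47, 505] it is minimized at an endpoint.
At the endpoint p = 47, q = 552 − 47 = 505, so pq = 47 × 505 = 23735.

23735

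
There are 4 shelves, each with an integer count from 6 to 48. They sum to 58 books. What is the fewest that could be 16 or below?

Let j be the number exceeding 16. Then the total is ≥ 17·j + 6·(4 − j) = 24 + 11j.
So 11j ≤ 34 and j ≤ 3; hence at least 4 − 3 = 1 are ≤ 16.
Exactly 1 works: 1 value at 6 and 3 at 17 total 57; raise one of the low values by 1 (still ≤ 16) to hit 58.

1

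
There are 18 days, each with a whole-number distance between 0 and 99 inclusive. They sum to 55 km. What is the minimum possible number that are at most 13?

15

If only k of them are at most 13, the other 18 − k are at least 14, so the total is at least (18 − k)·14 + k·0.
This is ≤ 55, so (18 − k)·14 + 0k ≤ 55, which gives k ≥ 15.
Exactly 15 works: 15 values at 0 and 3 at 14 total 42; raise one of the low values by 13 (still ≤ 13) to hit 55.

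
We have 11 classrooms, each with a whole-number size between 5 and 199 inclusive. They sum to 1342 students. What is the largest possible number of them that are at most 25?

Suppose k of them are at most 25. Those contribute at most 25 each and the rest at most 199 each.
So the total is at most 25k + 199(11 − k) = 2189 − 174k. This must still be ≥ 1342, so k ≤ 4.
k = 4 is achieved by 4 values at 25 and 7 at 199, total 1493; lower one of the 199's by 151 (still > 25) to reach 1342.

4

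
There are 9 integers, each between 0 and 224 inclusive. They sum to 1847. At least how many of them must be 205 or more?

Each value short of 205 is at most 204, costing at least 224 − 204 = 20 against the maximum total of 2016.
We can afford to lose at most 2016 − 1847 = 169, so at most ⌊169/20⌋ = 8 fall short, and at least 1 are ≥ 205.
Exactly 1 works: 1 value at 224 and 8 at 204 total 1856; lower one of the high values by 9 (still ≥ 205) to hit 1847.

1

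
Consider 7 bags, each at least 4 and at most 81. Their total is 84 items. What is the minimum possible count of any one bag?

4

To make one bag as small as possible, make the other 6 as large as possible.
The other 6 can take up 6 × 81 = 486 ≥ 84 − 4, so one bag can sit at its floor of 4.
Achievable: one at 4 and the other 6 totalling 80, which fits since 6 × 4 ≤ 80 ≤ 6 × 81.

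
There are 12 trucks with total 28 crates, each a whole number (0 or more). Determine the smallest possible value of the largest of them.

3

The average is 28/12 > 2, so not all 12 can be 2 or less; the largest is ≥ 3.
Equality holds with 4 values of 3 and 8 values of 2.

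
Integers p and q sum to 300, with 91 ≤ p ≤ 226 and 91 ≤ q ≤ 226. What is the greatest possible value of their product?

For a fixed sum, the product pq is largest when p and q are as close as possible.
Taking p = 150 and q = 150 (both in [91, 226]) gives pq = 22500.

22500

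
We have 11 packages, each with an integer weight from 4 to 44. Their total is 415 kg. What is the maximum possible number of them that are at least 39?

10

Suppose k of them are at least 39. Those contribute at least 39 each and the other 11 − k at least 4 each.
So the total is at least 39k + 4(11 − k) = 44 + 35k. This must be ≤ 415, giving k ≤ 10.
k = 10 is achieved by 10 values at 39 and 1 at 4, total 394; add 21 to one value (staying below 39) to reach 415.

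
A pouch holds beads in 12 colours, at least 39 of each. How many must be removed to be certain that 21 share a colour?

241

You could draw 20 of every colour without reaching 21 of any — 240 in all.
One more forces 21 of some colour, so 240 + 1 = 241.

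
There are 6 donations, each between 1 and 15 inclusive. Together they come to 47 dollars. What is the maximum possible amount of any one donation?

15

To make one donation as large as possible, make the other 5 as small as possible.
The other 5 contribute at least 5 × 1 = 5, leaving at most 47 − 5 = 42.
But each donation is capped at 15, so the maximum is 15.
Achievable: one at 15 and the other 5 totalling 32, which fits since 5 × 1 ≤ 32 ≤ 5 × 15.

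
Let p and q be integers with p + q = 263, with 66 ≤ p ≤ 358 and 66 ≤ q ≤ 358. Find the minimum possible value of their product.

Since p + q is fixed, pushing one of them to its bound minimizes the product.
The extreme feasible split is p = 66, q = 197, giving pq = 13002.

13002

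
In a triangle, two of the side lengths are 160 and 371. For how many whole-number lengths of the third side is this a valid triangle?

319

The triangle inequality gives |160 − 371| < c < 160 + 371, i.e. 211 < c < 531.
So c can be any integer from 212 to 530: 319 values.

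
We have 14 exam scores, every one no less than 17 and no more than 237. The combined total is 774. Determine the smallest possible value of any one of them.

Minimizing one value means maximizing the remaining 13.
The other 13 can take up 13 × 237 = 3081 ≥ 774 − 17, so one score can sit at its floor of 17.
Achievable: one at 17 and the other 13 totalling 757, which fits since 13 × 17 ≤ 757 ≤ 13 × 237.

17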